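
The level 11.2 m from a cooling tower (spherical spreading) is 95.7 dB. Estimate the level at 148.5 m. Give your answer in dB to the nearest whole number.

73 dB

For a point source, L₂ = L₁ − 20·log₁₀(r₂/r₁).
L₂ = 95.7 − 20·log₁₀(148.5/11.2) = 95.7 − 22.450 = 73.25 dB.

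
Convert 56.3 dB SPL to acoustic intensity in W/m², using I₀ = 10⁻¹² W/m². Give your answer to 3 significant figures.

I/I₀ = 10^(56.3/10) = 4.266e+05, so I = 4.266e+05 × 10⁻¹² W/m².

4.27e-07 W/m²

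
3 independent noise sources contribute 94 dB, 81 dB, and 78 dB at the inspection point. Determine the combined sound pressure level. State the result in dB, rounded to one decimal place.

94.3 dB

For uncorrelated sources the intensities add, so convert each level to linear form, sum, and take 10·log₁₀ of the total.
Σ 10^(L/10) = 10^(94/10) + 10^(81/10) + 10^(78/10) = 2.701e+09.
L_total = 10·log₁₀(2.701e+09) = 94.32 dB.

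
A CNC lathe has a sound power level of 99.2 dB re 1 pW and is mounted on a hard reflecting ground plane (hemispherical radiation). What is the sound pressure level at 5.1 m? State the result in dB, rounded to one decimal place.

77.1 dB

The power spreads over a hemisphere of area 2π·r², so L_p = L_w − 10·log₁₀(2π·r²).
2π·r² = 163.4 m², 10·log₁₀ of that is 22.133 dB.
L_p = 99.2 − 22.133 = 77.07 dB.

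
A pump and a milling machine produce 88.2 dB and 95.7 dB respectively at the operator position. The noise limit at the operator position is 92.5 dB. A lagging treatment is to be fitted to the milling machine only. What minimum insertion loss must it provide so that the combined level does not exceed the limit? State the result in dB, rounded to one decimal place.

Everything except the milling machine sums to 10^(88.2/10) = 6.607e+08 in linear terms, 88.20 dB.
To meet 92.5 dB overall, the treated milling machine may contribute at most 10^(92.5/10) − 6.607e+08 = 1.118e+09, i.e. 90.48 dB.
So the milling machine must be reduced from 95.7 to 90.48 dB: IL = 5.22 dB.

5.2 dB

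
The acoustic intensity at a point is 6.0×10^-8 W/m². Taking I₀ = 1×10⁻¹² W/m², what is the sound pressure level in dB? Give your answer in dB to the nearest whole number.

48 dB

I/I₀ = 6.0×10^-8/10⁻¹² = 6.0×10^4, and L = 10·log₁₀(I/I₀).
L = 10·(0.7782 + 4) = 47.78 dB.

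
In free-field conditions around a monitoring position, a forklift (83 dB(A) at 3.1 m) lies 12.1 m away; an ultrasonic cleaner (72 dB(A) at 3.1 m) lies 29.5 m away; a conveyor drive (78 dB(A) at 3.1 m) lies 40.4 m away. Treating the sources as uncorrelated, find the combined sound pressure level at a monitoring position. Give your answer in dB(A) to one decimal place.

71.3 dB(A)

First find each source's level at the receiver (point-source: −20·log₁₀(r/r_ref)), then combine on an intensity basis.
forklift: 83 − 20·log₁₀(12.1/3.1) = 83 − 11.83 = 71.17 dB(A).
ultrasonic cleaner: 72 − 20·log₁₀(29.5/3.1) = 72 − 19.57 = 52.43 dB(A).
conveyor drive: 78 − 20·log₁₀(40.4/3.1) = 78 − 22.30 = 55.70 dB(A).
Σ 10^(L/10) = 1.364e+07 → L_total = 10·log₁₀(1.364e+07) = 71.35 dB(A).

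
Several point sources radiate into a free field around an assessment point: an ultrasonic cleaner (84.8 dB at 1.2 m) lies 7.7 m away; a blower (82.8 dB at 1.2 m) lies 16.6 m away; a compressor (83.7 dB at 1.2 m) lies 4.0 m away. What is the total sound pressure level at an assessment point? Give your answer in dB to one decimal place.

74.7 dB

First find each source's level at the receiver (point-source: −20·log₁₀(r/r_ref)), then combine on an intensity basis.
ultrasonic cleaner: 84.8 − 20·log₁₀(7.7/1.2) = 84.8 − 16.15 = 68.65 dB.
blower: 82.8 − 20·log₁₀(16.6/1.2) = 82.8 − 22.82 = 59.98 dB.
compressor: 83.7 − 20·log₁₀(4.0/1.2) = 83.7 − 10.46 = 73.24 dB.
Σ 10^(L/10) = 2.943e+07 → L_total = 10·log₁₀(2.943e+07) = 74.69 dB.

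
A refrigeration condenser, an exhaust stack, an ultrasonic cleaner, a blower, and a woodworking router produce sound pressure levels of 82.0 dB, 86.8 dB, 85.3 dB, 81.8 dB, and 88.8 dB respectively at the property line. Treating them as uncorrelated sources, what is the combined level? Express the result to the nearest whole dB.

For uncorrelated sources the intensities add, so convert each level to linear form, sum, and take 10·log₁₀ of the total.
Σ 10^(L/10) = 10^(82.0/10) + 10^(86.8/10) + 10^(85.3/10) + 10^(81.8/10) + 10^(88.8/10) = 1.886e+09.
L_total = 10·log₁₀(1.886e+09) = 92.76 dB.

93 dB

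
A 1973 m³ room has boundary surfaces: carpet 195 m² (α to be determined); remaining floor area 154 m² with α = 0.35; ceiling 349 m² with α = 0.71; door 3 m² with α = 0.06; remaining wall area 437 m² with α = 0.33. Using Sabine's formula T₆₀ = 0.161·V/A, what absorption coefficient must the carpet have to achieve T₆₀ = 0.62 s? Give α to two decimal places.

A = 0.161·V/T₆₀ = 0.161·1973/0.62 = 512.34 m² sabins.
Absorption from the other surfaces = 154·0.35 + 349·0.71 + 3·0.06 + 437·0.33 = 446.08 m², so the carpet must supply 66.26 m² over 195 m².
α = 66.26/195 = 0.340.

0.34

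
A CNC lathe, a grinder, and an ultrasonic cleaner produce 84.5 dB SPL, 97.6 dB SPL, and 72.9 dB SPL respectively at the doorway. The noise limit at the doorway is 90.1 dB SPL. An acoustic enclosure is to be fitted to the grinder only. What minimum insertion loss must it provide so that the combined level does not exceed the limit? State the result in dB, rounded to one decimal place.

Everything except the grinder sums to 10^(84.5/10) + 10^(72.9/10) = 3.013e+08 in linear terms, 84.79 dB SPL.
To meet 90.1 dB SPL overall, the treated grinder may contribute at most 10^(90.1/10) − 3.013e+08 = 7.220e+08, i.e. 88.59 dB SPL.
So the grinder must be reduced from 97.6 to 88.59 dB SPL: IL = 9.01 dB.

9.0 dB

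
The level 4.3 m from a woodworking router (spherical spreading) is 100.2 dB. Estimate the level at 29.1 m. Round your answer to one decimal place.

Spherical spreading from a point source gives a 20·log₁₀(r₂/r₁) drop.
L₂ = 100.2 − 20·log₁₀(29.1/4.3) = 100.2 − 16.608 = 83.59 dB.

83.6 dB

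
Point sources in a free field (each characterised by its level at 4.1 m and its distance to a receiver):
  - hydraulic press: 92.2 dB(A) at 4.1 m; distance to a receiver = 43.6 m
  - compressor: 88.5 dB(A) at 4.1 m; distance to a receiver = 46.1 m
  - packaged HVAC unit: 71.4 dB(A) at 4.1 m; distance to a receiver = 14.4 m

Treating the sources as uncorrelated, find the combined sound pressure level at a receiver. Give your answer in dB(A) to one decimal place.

First find each source's level at the receiver (point-source: −20·log₁₀(r/r_ref)), then combine on an intensity basis.
hydraulic press: 92.2 − 20·log₁₀(43.6/4.1) = 92.2 − 20.53 = 71.67 dB(A).
compressor: 88.5 − 20·log₁₀(46.1/4.1) = 88.5 − 21.02 = 67.48 dB(A).
packaged HVAC unit: 71.4 − 20·log₁₀(14.4/4.1) = 71.4 − 10.91 = 60.49 dB(A).
Σ 10^(L/10) = 2.139e+07 → L_total = 10·log₁₀(2.139e+07) = 73.30 dB(A).

73.3 dB(A)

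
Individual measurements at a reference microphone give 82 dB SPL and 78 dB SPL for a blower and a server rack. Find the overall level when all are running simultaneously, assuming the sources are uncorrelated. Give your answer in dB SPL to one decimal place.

For uncorrelated sources the intensities add, so convert each level to linear form, sum, and take 10·log₁₀ of the total.
Σ 10^(L/10) = 10^(82/10) + 10^(78/10) = 2.216e+08.
L_total = 10·log₁₀(2.216e+08) = 83.46 dB SPL.

83.5 dB SPL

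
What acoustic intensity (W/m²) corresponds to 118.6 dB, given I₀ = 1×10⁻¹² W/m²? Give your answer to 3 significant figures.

L = 10·log₁₀(I/I₀) ⇒ I = I₀·10^(L/10) = 10⁻¹² × 10^11.86.

0.724 W/m²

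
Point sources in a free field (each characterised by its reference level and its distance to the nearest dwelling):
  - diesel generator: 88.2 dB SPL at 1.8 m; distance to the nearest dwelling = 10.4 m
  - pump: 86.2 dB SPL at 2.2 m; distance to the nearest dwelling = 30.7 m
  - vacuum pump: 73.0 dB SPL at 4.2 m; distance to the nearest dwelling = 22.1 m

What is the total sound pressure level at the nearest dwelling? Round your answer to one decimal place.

73.6 dB SPL

Apply inverse-square spreading to bring every level to the receiver, then sum 10^(L/10).
diesel generator: 88.2 − 20·log₁₀(10.4/1.8) = 88.2 − 15.24 = 72.96 dB SPL.
pump: 86.2 − 20·log₁₀(30.7/2.2) = 86.2 − 22.89 = 63.31 dB SPL.
vacuum pump: 73.0 − 20·log₁₀(22.1/4.2) = 73.0 − 14.42 = 58.58 dB SPL.
Σ 10^(L/10) = 2.265e+07 → L_total = 10·log₁₀(2.265e+07) = 73.55 dB SPL.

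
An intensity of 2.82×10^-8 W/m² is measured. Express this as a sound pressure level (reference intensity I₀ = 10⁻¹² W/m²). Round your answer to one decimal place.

44.5 dB

I/I₀ = 2.82×10^-8/10⁻¹² = 2.82×10^4, and L = 10·log₁₀(I/I₀).
L = 10·(0.4502 + 4) = 44.50 dB.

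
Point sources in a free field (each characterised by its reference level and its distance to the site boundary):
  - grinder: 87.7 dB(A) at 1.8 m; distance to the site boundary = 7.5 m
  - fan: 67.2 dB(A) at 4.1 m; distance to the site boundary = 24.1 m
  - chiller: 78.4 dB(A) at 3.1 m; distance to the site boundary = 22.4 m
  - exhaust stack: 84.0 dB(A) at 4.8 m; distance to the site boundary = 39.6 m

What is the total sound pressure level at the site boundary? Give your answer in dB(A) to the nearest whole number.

76 dB(A)

Propagate each source to the receiver with L = L_ref − 20·log₁₀(r/r_ref), then add intensities.
grinder: 87.7 − 20·log₁₀(7.5/1.8) = 87.7 − 12.40 = 75.30 dB(A).
fan: 67.2 − 20·log₁₀(24.1/4.1) = 67.2 − 15.38 = 51.82 dB(A).
chiller: 78.4 − 20·log₁₀(22.4/3.1) = 78.4 − 17.18 = 61.22 dB(A).
exhaust stack: 84.0 − 20·log₁₀(39.6/4.8) = 84.0 − 18.33 = 65.67 dB(A).
Σ 10^(L/10) = 3.908e+07 → L_total = 10·log₁₀(3.908e+07) = 75.92 dB(A).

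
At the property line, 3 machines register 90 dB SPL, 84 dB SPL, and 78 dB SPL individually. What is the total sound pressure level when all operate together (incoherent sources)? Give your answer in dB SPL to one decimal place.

91.2 dB SPL

For uncorrelated sources the intensities add, so convert each level to linear form, sum, and take 10·log₁₀ of the total.
Σ 10^(L/10) = 10^(90/10) + 10^(84/10) + 10^(78/10) = 1.314e+09.
L_total = 10·log₁₀(1.314e+09) = 91.19 dB SPL.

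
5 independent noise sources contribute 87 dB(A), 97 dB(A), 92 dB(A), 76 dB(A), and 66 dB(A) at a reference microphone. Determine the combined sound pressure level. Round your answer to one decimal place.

98.5 dB(A)

For uncorrelated sources the intensities add, so convert each level to linear form, sum, and take 10·log₁₀ of the total.
Σ 10^(L/10) = 10^(87/10) + 10^(97/10) + 10^(92/10) + 10^(76/10) + 10^(66/10) = 7.142e+09.
L_total = 10·log₁₀(7.142e+09) = 98.54 dB(A).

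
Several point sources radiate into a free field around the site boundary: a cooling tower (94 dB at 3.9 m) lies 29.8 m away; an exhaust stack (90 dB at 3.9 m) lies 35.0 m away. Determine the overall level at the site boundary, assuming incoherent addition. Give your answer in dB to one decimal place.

First find each source's level at the receiver (point-source: −20·log₁₀(r/r_ref)), then combine on an intensity basis.
cooling tower: 94 − 20·log₁₀(29.8/3.9) = 94 − 17.66 = 76.34 dB.
exhaust stack: 90 − 20·log₁₀(35.0/3.9) = 90 − 19.06 = 70.94 dB.
Σ 10^(L/10) = 5.544e+07 → L_total = 10·log₁₀(5.544e+07) = 77.44 dB.

77.4 dB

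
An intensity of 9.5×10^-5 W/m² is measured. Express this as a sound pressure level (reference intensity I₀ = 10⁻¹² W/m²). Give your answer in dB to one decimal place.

79.8 dB

Dividing by I₀ shifts the exponent by 12: I/I₀ = 9.5×10^7.
L = 10·(0.9777 + 7) = 79.78 dB.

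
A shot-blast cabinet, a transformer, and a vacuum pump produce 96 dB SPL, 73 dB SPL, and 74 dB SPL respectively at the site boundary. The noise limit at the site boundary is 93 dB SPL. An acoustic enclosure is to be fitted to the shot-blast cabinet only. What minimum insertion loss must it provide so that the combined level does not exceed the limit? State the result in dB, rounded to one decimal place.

3.1 dB

The untreated sources together contribute 10^(73/10) + 10^(74/10) = 4.507e+07, i.e. 76.54 dB SPL.
To meet 93 dB SPL overall, the treated shot-blast cabinet may contribute at most 10^(93/10) − 4.507e+07 = 1.950e+09, i.e. 92.90 dB SPL.
Required insertion loss = 96 − 92.90 = 3.10 dB.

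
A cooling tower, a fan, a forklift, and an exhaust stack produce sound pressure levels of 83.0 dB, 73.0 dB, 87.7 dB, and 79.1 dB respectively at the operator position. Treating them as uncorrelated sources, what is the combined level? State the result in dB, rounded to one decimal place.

89.5 dB

Incoherent sources combine by intensity addition: L_total = 10·log₁₀(Σ 10^(L_i/10)).
Σ 10^(L/10) = 10^(83.0/10) + 10^(73.0/10) + 10^(87.7/10) + 10^(79.1/10) = 8.896e+08.
L_total = 10·log₁₀(8.896e+08) = 89.49 dB.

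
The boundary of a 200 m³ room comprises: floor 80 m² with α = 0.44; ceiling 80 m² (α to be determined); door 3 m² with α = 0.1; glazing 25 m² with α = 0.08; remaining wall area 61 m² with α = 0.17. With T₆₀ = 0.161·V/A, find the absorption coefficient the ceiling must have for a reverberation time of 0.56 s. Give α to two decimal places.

0.12

Required total absorption A = 0.161·200/0.56 = 57.50 m².
Absorption from the other surfaces = 80·0.44 + 3·0.1 + 25·0.08 + 61·0.17 = 47.87 m², so the ceiling must supply 9.63 m² over 80 m².
α = 9.63/80 = 0.120.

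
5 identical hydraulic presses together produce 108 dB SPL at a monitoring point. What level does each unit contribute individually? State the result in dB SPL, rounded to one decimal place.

101.0 dB SPL

5 equal contributions raise the level by 10·log₁₀ 5 = 6.990 dB, so each unit alone gives 108 − 6.990.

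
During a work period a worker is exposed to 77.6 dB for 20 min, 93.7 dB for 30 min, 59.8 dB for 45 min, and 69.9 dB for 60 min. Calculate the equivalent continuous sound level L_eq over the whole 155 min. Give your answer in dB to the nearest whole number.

87 dB

L_eq = 10·log₁₀[(1/T)·Σ tᵢ·10^(Lᵢ/10)] with T = 155 min.
Σ tᵢ·10^(Lᵢ/10) = 20·10^(77.6/10) + 30·10^(93.7/10) + 45·10^(59.8/10) + 60·10^(69.9/10) = 7.211e+10.
L_eq = 10·log₁₀(7.211e+10/155) = 86.68 dB.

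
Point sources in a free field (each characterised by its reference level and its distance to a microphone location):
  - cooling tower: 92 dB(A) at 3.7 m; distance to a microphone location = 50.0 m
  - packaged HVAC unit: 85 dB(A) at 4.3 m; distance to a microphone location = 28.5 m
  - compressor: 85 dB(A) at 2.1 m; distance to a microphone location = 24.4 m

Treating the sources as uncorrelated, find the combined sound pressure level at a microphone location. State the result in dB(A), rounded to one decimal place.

Apply inverse-square spreading to bring every level to the receiver, then sum 10^(L/10).
cooling tower: 92 − 20·log₁₀(50.0/3.7) = 92 − 22.62 = 69.38 dB(A).
packaged HVAC unit: 85 − 20·log₁₀(28.5/4.3) = 85 − 16.43 = 68.57 dB(A).
compressor: 85 − 20·log₁₀(24.4/2.1) = 85 − 21.30 = 63.70 dB(A).
Σ 10^(L/10) = 1.822e+07 → L_total = 10·log₁₀(1.822e+07) = 72.61 dB(A).

72.6 dB(A)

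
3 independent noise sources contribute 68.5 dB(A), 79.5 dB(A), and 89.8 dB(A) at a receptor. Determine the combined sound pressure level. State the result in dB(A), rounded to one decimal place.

90.2 dB(A)

For uncorrelated sources the intensities add, so convert each level to linear form, sum, and take 10·log₁₀ of the total.
Σ 10^(L/10) = 10^(68.5/10) + 10^(79.5/10) + 10^(89.8/10) = 1.051e+09.
L_total = 10·log₁₀(1.051e+09) = 90.22 dB(A).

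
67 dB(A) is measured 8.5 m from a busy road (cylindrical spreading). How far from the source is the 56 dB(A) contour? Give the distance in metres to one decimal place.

107.0 m

The 11.0 dB drop corresponds to a distance ratio of 10^(11.0/10) for a line source.
r₂ = 8.5·10^((67−56)/10) = 8.5·10^(11.0/10) = 107.01 m.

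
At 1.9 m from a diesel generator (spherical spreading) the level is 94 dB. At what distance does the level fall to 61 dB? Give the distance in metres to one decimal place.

84.9 m

The 33.0 dB drop corresponds to a distance ratio of 10^(33.0/20) for a point source.
r₂ = 1.9·10^((94−61)/20) = 1.9·10^(33.0/20) = 84.87 m.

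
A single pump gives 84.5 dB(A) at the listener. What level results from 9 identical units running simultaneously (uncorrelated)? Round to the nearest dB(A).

With 9 equal, uncorrelated contributions the intensity is 9× that of one unit, giving a rise of 10·log₁₀ 9.
L_total = 84.5 + 10·log₁₀(9) = 84.5 + 9.542 = 94.04 dB(A).

94 dB(A)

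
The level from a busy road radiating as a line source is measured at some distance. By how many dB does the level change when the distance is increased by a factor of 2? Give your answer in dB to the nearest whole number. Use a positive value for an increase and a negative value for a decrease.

-3 dB

A line source loses 3 dB per doubling of distance; generally ΔL = −10·log₁₀(r₂/r₁).
ΔL = −10·log₁₀(2) = -3.01 dB.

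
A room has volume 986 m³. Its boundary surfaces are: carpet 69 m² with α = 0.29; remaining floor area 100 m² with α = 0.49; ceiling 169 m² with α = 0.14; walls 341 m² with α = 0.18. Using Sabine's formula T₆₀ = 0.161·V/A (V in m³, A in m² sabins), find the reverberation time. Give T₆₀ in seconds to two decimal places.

Summing Sᵢαᵢ: 69·0.29 + 100·0.49 + 169·0.14 + 341·0.18 = 154.05 m².
T₆₀ = 0.161 × 986 / 154.05 = 1.030 s.

1.03 s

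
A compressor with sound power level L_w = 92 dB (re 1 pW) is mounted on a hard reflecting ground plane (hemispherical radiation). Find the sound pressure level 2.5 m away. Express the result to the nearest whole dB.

76 dB

L_p = L_w − 10·log₁₀(2π·r²) with r = 2.5 m.
2π·r² = 39.27 m², 10·log₁₀ of that is 15.941 dB.
L_p = 92 − 15.941 = 76.06 dB.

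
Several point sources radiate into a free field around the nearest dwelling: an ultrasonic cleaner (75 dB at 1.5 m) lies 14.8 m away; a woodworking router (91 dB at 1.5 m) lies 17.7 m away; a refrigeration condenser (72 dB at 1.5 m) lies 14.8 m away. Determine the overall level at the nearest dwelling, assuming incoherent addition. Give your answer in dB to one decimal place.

Apply inverse-square spreading to bring every level to the receiver, then sum 10^(L/10).
ultrasonic cleaner: 75 − 20·log₁₀(14.8/1.5) = 75 − 19.88 = 55.12 dB.
woodworking router: 91 − 20·log₁₀(17.7/1.5) = 91 − 21.44 = 69.56 dB.
refrigeration condenser: 72 − 20·log₁₀(14.8/1.5) = 72 − 19.88 = 52.12 dB.
Σ 10^(L/10) = 9.529e+06 → L_total = 10·log₁₀(9.529e+06) = 69.79 dB.

69.8 dB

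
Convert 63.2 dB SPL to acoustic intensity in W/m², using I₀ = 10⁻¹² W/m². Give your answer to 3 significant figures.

2.09e-06 W/m²

I = I₀·10^(L/10) = 10⁻¹² × 10^(63.2/10) = 10^(-5.680).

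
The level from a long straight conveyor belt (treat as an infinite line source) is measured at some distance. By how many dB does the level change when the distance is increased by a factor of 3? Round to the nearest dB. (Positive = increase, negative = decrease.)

With cylindrical spreading the level changes by −10·log₁₀(r₂/r₁).
ΔL = −10·log₁₀(3) = -4.77 dB.

-5 dB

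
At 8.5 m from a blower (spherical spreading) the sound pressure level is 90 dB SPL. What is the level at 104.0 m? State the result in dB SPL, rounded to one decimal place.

For a point source, L₂ = L₁ − 20·log₁₀(r₂/r₁).
L₂ = 90 − 20·log₁₀(104.0/8.5) = 90 − 21.752 = 68.25 dB SPL.

68.2 dB SPL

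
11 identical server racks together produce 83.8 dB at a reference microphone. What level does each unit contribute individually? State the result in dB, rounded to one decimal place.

Dividing the total intensity by 11 lowers the level by 10·log₁₀ 11 = 10.414 dB: L₁ = 83.8 − 10.414.

73.4 dB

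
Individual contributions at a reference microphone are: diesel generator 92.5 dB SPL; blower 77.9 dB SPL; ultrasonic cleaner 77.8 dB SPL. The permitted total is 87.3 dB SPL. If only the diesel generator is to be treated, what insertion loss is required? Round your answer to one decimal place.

6.3 dB

Fixed contribution from the other sources: Σ 10^(L/10) = 10^(77.9/10) + 10^(77.8/10) = 1.219e+08 (80.86 dB SPL).
The limit corresponds to 10^(87.3/10) = 5.370e+08; subtracting the fixed part leaves 4.151e+08 for the diesel generator, i.e. 86.18 dB SPL.
So the diesel generator must be reduced from 92.5 to 86.18 dB SPL: IL = 6.32 dB.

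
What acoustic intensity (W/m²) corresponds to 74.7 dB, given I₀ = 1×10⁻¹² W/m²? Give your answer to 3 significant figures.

2.95e-05 W/m²

L = 10·log₁₀(I/I₀) ⇒ I = I₀·10^(L/10) = 10⁻¹² × 10^7.47.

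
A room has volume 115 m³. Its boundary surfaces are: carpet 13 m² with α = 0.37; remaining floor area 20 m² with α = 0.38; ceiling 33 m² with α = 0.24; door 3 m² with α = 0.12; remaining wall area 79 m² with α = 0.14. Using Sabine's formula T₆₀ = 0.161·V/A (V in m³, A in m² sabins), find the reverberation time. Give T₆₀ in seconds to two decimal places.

Summing Sᵢαᵢ: 13·0.37 + 20·0.38 + 33·0.24 + 3·0.12 + 79·0.14 = 31.75 m².
T₆₀ = 0.161·V/A = 0.161·115/31.75 = 0.583 s.

0.58 s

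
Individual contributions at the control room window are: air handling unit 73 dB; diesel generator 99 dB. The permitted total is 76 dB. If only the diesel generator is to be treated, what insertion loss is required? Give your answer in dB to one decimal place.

26.0 dB

The untreated sources together contribute 10^(73/10) = 1.995e+07, i.e. 73.00 dB.
The limit corresponds to 10^(76/10) = 3.981e+07; subtracting the fixed part leaves 1.986e+07 for the diesel generator, i.e. 72.98 dB.
Required insertion loss = 99 − 72.98 = 26.02 dB.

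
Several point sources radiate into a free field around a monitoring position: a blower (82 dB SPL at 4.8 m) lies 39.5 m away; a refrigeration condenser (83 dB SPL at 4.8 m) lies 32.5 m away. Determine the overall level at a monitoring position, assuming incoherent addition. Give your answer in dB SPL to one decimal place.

Propagate each source to the receiver with L = L_ref − 20·log₁₀(r/r_ref), then add intensities.
blower: 82 − 20·log₁₀(39.5/4.8) = 82 − 18.31 = 63.69 dB SPL.
refrigeration condenser: 83 − 20·log₁₀(32.5/4.8) = 83 − 16.61 = 66.39 dB SPL.
Σ 10^(L/10) = 6.693e+06 → L_total = 10·log₁₀(6.693e+06) = 68.26 dB SPL.

68.3 dB SPL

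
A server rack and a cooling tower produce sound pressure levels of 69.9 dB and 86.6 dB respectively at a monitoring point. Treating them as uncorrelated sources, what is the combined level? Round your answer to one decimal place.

For uncorrelated sources the intensities add, so convert each level to linear form, sum, and take 10·log₁₀ of the total.
Σ 10^(L/10) = 10^(69.9/10) + 10^(86.6/10) = 4.669e+08.
L_total = 10·log₁₀(4.669e+08) = 86.69 dB.

86.7 dB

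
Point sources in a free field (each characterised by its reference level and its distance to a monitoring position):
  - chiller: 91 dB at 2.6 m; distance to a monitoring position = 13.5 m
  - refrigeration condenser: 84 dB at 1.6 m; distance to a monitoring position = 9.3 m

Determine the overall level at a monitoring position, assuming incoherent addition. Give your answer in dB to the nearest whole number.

Apply inverse-square spreading to bring every level to the receiver, then sum 10^(L/10).
chiller: 91 − 20·log₁₀(13.5/2.6) = 91 − 14.31 = 76.69 dB.
refrigeration condenser: 84 − 20·log₁₀(9.3/1.6) = 84 − 15.29 = 68.71 dB.
Σ 10^(L/10) = 5.413e+07 → L_total = 10·log₁₀(5.413e+07) = 77.33 dB.

77 dB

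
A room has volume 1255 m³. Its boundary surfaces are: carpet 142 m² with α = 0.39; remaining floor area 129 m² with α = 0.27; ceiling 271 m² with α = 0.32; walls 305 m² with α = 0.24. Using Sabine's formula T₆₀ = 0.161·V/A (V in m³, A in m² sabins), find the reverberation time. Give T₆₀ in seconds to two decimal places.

Total absorption A = 142·0.39 + 129·0.27 + 271·0.32 + 305·0.24 = 250.13 m² sabins.
T₆₀ = 0.161·V/A = 0.161·1255/250.13 = 0.808 s.

0.81 s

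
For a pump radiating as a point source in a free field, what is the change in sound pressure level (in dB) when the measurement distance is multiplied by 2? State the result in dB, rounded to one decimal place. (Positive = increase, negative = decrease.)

-6.0 dB

Point-source spreading: ΔL = −20·log₁₀(r₂/r₁).
ΔL = −20·log₁₀(2) = -6.02 dB.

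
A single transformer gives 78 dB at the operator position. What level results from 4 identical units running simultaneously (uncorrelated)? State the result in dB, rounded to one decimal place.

N identical incoherent sources raise the level by 10·log₁₀ N.
L_total = 78 + 10·log₁₀(4) = 78 + 6.021 = 84.02 dB.

84.0 dB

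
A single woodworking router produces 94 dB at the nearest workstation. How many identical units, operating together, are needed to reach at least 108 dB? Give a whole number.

N identical sources give L₁ + 10·log₁₀ N, so require 10·log₁₀ N ≥ 108 − 94 = 14.0 dB.
N ≥ 10^(14.0/10) = 25.119, so N = 26.

26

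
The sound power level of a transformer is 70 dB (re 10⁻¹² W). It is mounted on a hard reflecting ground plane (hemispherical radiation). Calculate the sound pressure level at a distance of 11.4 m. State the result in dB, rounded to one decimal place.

L_p = L_w − 10·log₁₀(2π·r²) with r = 11.4 m.
2π·r² = 816.6 m², 10·log₁₀ of that is 29.120 dB.
L_p = 70 − 29.120 = 40.88 dB.

40.9 dB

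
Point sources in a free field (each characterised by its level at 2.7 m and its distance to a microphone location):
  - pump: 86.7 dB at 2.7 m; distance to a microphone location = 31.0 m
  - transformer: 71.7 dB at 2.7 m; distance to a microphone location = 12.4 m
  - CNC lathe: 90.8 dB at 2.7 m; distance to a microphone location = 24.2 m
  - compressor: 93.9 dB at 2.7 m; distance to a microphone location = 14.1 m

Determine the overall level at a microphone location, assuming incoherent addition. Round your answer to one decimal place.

Propagate each source to the receiver with L = L_ref − 20·log₁₀(r/r_ref), then add intensities.
pump: 86.7 − 20·log₁₀(31.0/2.7) = 86.7 − 21.20 = 65.50 dB.
transformer: 71.7 − 20·log₁₀(12.4/2.7) = 71.7 − 13.24 = 58.46 dB.
CNC lathe: 90.8 − 20·log₁₀(24.2/2.7) = 90.8 − 19.05 = 71.75 dB.
compressor: 93.9 − 20·log₁₀(14.1/2.7) = 93.9 − 14.36 = 79.54 dB.
Σ 10^(L/10) = 1.092e+08 → L_total = 10·log₁₀(1.092e+08) = 80.38 dB.

80.4 dB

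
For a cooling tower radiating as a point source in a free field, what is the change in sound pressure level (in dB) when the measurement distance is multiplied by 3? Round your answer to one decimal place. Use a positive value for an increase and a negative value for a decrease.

With spherical spreading the level changes by −20·log₁₀(r₂/r₁).
ΔL = −20·log₁₀(3) = -9.54 dB.

-9.5 dB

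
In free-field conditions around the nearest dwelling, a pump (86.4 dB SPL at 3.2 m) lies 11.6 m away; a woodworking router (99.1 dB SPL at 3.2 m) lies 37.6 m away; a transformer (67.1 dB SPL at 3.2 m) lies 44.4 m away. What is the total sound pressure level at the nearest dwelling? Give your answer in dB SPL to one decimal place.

79.6 dB SPL

First find each source's level at the receiver (point-source: −20·log₁₀(r/r_ref)), then combine on an intensity basis.
pump: 86.4 − 20·log₁₀(11.6/3.2) = 86.4 − 11.19 = 75.21 dB SPL.
woodworking router: 99.1 − 20·log₁₀(37.6/3.2) = 99.1 − 21.40 = 77.70 dB SPL.
transformer: 67.1 − 20·log₁₀(44.4/3.2) = 67.1 − 22.84 = 44.26 dB SPL.
Σ 10^(L/10) = 9.212e+07 → L_total = 10·log₁₀(9.212e+07) = 79.64 dB SPL.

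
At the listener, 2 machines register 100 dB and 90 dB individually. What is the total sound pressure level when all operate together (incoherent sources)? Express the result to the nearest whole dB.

Incoherent sources combine by intensity addition: L_total = 10·log₁₀(Σ 10^(L_i/10)).
Σ 10^(L/10) = 10^(100/10) + 10^(90/10) = 1.100e+10.
L_total = 10·log₁₀(1.100e+10) = 100.41 dB.

100 dB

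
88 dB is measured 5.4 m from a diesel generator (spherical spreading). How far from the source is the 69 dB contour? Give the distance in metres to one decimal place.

For a point source L₁ − L₂ = 20·log₁₀(r₂/r₁), so r₂ = r₁·10^((L₁−L₂)/20).
r₂ = 5.4·10^((88−69)/20) = 5.4·10^(19.0/20) = 48.13 m.

48.1 m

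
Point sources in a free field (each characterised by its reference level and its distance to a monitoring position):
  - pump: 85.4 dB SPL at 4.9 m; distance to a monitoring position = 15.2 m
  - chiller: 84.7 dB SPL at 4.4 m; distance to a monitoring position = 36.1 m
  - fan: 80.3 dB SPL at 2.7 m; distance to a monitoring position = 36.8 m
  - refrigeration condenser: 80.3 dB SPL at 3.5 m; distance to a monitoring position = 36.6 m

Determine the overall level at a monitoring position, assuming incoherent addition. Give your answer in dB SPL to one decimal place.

Apply inverse-square spreading to bring every level to the receiver, then sum 10^(L/10).
pump: 85.4 − 20·log₁₀(15.2/4.9) = 85.4 − 9.83 = 75.57 dB SPL.
chiller: 84.7 − 20·log₁₀(36.1/4.4) = 84.7 − 18.28 = 66.42 dB SPL.
fan: 80.3 − 20·log₁₀(36.8/2.7) = 80.3 − 22.69 = 57.61 dB SPL.
refrigeration condenser: 80.3 − 20·log₁₀(36.6/3.5) = 80.3 − 20.39 = 59.91 dB SPL.
Σ 10^(L/10) = 4.197e+07 → L_total = 10·log₁₀(4.197e+07) = 76.23 dB SPL.

76.2 dB SPL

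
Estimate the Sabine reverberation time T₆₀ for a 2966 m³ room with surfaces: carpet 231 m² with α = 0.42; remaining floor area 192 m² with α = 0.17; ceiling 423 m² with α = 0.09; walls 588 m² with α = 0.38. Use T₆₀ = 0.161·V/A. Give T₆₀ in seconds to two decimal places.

Total absorption A = 231·0.42 + 192·0.17 + 423·0.09 + 588·0.38 = 391.17 m² sabins.
T₆₀ = 0.161 × 2966 / 391.17 = 1.221 s.

1.22 s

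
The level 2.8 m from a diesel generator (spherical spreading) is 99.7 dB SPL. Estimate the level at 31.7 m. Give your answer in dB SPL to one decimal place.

78.6 dB SPL

Point-source attenuation: ΔL = 20·log₁₀(r₂/r₁) = 20·log₁₀(31.7/2.8) = 21.078 dB.
L₂ = 99.7 − 20·log₁₀(31.7/2.8) = 99.7 − 21.078 = 78.62 dB SPL.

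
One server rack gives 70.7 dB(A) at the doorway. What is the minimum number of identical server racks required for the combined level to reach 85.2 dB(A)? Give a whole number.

29

Need L₁ + 10·log₁₀ N ≥ 85.2, i.e. log₁₀ N ≥ 1.45.
N ≥ 10^(14.5/10) = 28.184, so N = 29.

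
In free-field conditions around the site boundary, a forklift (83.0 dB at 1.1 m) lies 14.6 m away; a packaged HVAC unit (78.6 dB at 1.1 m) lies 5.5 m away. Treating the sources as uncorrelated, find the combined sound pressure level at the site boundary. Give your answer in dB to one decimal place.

66.1 dB

Propagate each source to the receiver with L = L_ref − 20·log₁₀(r/r_ref), then add intensities.
forklift: 83.0 − 20·log₁₀(14.6/1.1) = 83.0 − 22.46 = 60.54 dB.
packaged HVAC unit: 78.6 − 20·log₁₀(5.5/1.1) = 78.6 − 13.98 = 64.62 dB.
Σ 10^(L/10) = 4.030e+06 → L_total = 10·log₁₀(4.030e+06) = 66.05 dB.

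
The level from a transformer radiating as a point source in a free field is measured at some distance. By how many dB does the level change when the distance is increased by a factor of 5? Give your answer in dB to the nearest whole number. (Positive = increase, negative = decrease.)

A point source loses 6 dB per doubling of distance; generally ΔL = −20·log₁₀(r₂/r₁).
ΔL = −20·log₁₀(5) = -13.98 dB.

-14 dB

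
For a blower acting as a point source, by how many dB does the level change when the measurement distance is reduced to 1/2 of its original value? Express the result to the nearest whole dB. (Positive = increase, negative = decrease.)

+6 dB

A point source loses 6 dB per doubling of distance; generally ΔL = −20·log₁₀(r₂/r₁).
ΔL = −20·log₁₀(0.5) = +6.02 dB.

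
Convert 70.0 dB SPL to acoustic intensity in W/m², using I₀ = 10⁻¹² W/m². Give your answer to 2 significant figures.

1.0e-05 W/m²

L = 10·log₁₀(I/I₀) ⇒ I = I₀·10^(L/10) = 10⁻¹² × 10^7.00.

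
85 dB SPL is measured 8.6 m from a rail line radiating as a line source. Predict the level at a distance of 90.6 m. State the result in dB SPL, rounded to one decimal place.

Cylindrical spreading from a line source gives a 10·log₁₀(r₂/r₁) drop.
L₂ = 85 − 10·log₁₀(90.6/8.6) = 85 − 10.226 = 74.77 dB SPL.

74.8 dB SPL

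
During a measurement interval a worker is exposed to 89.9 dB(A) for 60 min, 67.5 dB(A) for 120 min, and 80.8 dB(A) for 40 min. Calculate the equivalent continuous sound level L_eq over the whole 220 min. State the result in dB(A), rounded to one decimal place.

84.6 dB(A)

L_eq = 10·log₁₀[(1/T)·Σ tᵢ·10^(Lᵢ/10)] with T = 220 min.
Σ tᵢ·10^(Lᵢ/10) = 60·10^(89.9/10) + 120·10^(67.5/10) + 40·10^(80.8/10) = 6.412e+10.
L_eq = 10·log₁₀(6.412e+10/220) = 84.65 dB(A).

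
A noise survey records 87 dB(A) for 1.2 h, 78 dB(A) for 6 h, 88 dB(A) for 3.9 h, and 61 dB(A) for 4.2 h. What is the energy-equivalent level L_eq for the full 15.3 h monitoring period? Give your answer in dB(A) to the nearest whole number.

Weight each interval's intensity by its duration and average over T = 15.3 h:
Σ tᵢ·10^(Lᵢ/10) = 1.2·10^(87/10) + 6·10^(78/10) + 3.9·10^(88/10) + 4.2·10^(61/10) = 3.446e+09.
L_eq = 10·log₁₀(3.446e+09/15.3) = 83.53 dB(A).

84 dB(A)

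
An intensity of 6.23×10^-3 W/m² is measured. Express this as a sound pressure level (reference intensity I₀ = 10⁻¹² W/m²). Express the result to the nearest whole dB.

98 dB

L = 10·log₁₀(I/I₀) = 10·log₁₀(6.23×10^-3/10⁻¹²) = 10·log₁₀(6.23×10^9).
L = 10·(0.7945 + 9) = 97.94 dB.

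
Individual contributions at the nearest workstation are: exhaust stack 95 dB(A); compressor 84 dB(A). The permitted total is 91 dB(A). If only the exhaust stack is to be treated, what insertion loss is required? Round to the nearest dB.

Fixed contribution from the other source: Σ 10^(L/10) = 10^(84/10) = 2.512e+08 (84.00 dB(A)).
To meet 91 dB(A) overall, the treated exhaust stack may contribute at most 10^(91/10) − 2.512e+08 = 1.008e+09, i.e. 90.03 dB(A).
Required insertion loss = 95 − 90.03 = 4.97 dB.

5 dB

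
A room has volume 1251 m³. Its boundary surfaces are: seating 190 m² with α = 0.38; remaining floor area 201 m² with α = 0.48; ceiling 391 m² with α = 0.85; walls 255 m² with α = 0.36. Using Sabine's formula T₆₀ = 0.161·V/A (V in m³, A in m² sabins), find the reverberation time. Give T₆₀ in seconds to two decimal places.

Total absorption A = 190·0.38 + 201·0.48 + 391·0.85 + 255·0.36 = 592.83 m² sabins.
T₆₀ = 0.161 × 1251 / 592.83 = 0.340 s.

0.34 s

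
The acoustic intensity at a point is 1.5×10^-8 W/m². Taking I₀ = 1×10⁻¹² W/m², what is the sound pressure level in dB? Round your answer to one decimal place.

41.8 dB

Dividing by I₀ shifts the exponent by 12: I/I₀ = 1.5×10^4.
L = 10·(0.1761 + 4) = 41.76 dB.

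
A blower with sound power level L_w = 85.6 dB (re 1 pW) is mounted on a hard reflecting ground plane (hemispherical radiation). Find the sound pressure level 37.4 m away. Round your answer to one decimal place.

Free-field hemispherical radiation: L_p = L_w − 10·log₁₀(2π·r²), r = 37.4 m.
2π·r² = 8789 m², 10·log₁₀ of that is 39.439 dB.
L_p = 85.6 − 39.439 = 46.16 dB.

46.2 dB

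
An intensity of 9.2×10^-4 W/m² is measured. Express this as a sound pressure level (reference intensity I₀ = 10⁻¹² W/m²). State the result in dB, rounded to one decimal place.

I/I₀ = 9.2×10^-4/10⁻¹² = 9.2×10^8, and L = 10·log₁₀(I/I₀).
L = 10·(0.9638 + 8) = 89.64 dB.

89.6 dB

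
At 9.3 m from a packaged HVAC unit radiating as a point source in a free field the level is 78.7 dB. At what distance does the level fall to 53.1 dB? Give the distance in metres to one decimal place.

177.2 m

Point-source spreading drops the level by 20·log₁₀(r₂/r₁); inverting, r₂/r₁ = 10^(ΔL/20).
r₂ = 9.3·10^((78.7−53.1)/20) = 9.3·10^(25.6/20) = 177.21 m.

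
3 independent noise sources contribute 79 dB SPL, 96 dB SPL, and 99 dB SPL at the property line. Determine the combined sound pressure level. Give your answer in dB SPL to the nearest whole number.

101 dB SPL

For uncorrelated sources the intensities add, so convert each level to linear form, sum, and take 10·log₁₀ of the total.
Σ 10^(L/10) = 10^(79/10) + 10^(96/10) + 10^(99/10) = 1.200e+10.
L_total = 10·log₁₀(1.200e+10) = 100.79 dB SPL.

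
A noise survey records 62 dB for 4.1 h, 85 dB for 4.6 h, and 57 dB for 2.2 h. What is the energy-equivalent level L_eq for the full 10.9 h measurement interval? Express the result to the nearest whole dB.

81 dB

Weight each interval's intensity by its duration and average over T = 10.9 h:
Σ tᵢ·10^(Lᵢ/10) = 4.1·10^(62/10) + 4.6·10^(85/10) + 2.2·10^(57/10) = 1.462e+09.
L_eq = 10·log₁₀(1.462e+09/10.9) = 81.28 dB.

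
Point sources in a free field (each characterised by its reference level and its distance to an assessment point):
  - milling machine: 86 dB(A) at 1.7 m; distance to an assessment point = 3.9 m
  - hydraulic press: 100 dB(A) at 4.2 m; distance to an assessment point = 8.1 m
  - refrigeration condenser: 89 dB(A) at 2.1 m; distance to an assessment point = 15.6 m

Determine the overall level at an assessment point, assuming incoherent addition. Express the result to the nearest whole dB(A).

First find each source's level at the receiver (point-source: −20·log₁₀(r/r_ref)), then combine on an intensity basis.
milling machine: 86 − 20·log₁₀(3.9/1.7) = 86 − 7.21 = 78.79 dB(A).
hydraulic press: 100 − 20·log₁₀(8.1/4.2) = 100 − 5.70 = 94.30 dB(A).
refrigeration condenser: 89 − 20·log₁₀(15.6/2.1) = 89 − 17.42 = 71.58 dB(A).
Σ 10^(L/10) = 2.779e+09 → L_total = 10·log₁₀(2.779e+09) = 94.44 dB(A).

94 dB(A)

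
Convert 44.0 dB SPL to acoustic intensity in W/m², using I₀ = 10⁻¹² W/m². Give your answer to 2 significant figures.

2.5e-08 W/m²

I/I₀ = 10^(44.0/10) = 2.512e+04, so I = 2.512e+04 × 10⁻¹² W/m².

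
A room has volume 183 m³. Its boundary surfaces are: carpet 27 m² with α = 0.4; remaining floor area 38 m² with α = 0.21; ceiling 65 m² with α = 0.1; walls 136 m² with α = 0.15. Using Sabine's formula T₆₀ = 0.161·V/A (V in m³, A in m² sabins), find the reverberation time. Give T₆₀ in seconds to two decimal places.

Total absorption A = 27·0.4 + 38·0.21 + 65·0.1 + 136·0.15 = 45.68 m² sabins.
T₆₀ = 0.161 × 183 / 45.68 = 0.645 s.

0.64 s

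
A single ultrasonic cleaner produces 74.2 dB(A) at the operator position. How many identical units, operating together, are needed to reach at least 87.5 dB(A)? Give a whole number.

22

Need L₁ + 10·log₁₀ N ≥ 87.5, i.e. log₁₀ N ≥ 1.33.
N ≥ 10^(13.3/10) = 21.380, so N = 22.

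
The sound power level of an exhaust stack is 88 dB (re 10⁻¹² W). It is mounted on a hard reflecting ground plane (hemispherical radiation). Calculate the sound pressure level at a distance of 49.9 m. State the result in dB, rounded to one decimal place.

Free-field hemispherical radiation: L_p = L_w − 10·log₁₀(2π·r²), r = 49.9 m.
2π·r² = 1.565e+04 m², 10·log₁₀ of that is 41.944 dB.
L_p = 88 − 41.944 = 46.06 dB.

46.1 dB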